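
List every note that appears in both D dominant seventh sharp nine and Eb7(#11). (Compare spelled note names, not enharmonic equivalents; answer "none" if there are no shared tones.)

A

D dominant seventh sharp nine = D, F♯, A, C, E♯.
Eb7(#11) = E♭, G, B♭, D♭, A.
Shared: A.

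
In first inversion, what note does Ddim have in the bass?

F

Ddim in root position is D–F–Ab.
First inversion places the third in the bass, which is F.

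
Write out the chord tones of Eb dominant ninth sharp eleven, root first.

E-flat, G, B-flat, D-flat, F, A

Eb dominant ninth sharp eleven: dominant ninth sharp eleven on E-flat.
Root: E-flat
Major 3rd (3rd): G
Perfect 5th (5th): B-flat
Minor 7th (7th): D-flat
Major 9th (9th): F
Augmented 11th (11th): A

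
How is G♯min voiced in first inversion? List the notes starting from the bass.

B  D#  G#

G♯min = G#–B–D#; first inversion → third (B) lowest.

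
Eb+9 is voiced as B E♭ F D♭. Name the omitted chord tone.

Eb+9 = E♭, G, B, D♭, F. The voicing lacks the 3rd (major 3rd), G.

G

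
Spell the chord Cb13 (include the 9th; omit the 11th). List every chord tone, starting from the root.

C♭, E♭, G♭, B𝄫, D♭, A♭

Cb13: dominant thirteenth on C♭.
Root: C♭
Major 3rd (3rd): E♭
Perfect 5th (5th): G♭
Minor 7th (7th): B𝄫
Major 9th (9th): D♭
Major 13th (13th): A♭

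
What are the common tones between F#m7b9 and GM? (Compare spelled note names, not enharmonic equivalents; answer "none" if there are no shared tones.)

G

F#m7b9 = F#, A, C#, E, G.
GM = G, B, D.
Shared: G.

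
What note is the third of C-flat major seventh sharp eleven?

E-flat

C-flat major seventh sharp eleven is built on C-flat; its 3rd is a major 3rd above the root.
A third above C uses the letter E, and the major 3rd above C-flat is E-flat.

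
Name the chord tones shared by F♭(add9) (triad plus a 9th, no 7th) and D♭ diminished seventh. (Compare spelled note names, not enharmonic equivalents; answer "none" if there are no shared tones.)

Fb

F♭(add9) = Fb, Ab, Cb, Gb.
D♭ diminished seventh = Db, Fb, Abb, Cbb.
Shared: Fb.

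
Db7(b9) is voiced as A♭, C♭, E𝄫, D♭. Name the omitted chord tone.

F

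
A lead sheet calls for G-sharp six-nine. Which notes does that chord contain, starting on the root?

G♯, B♯, D♯, E♯, A♯

Root G♯, quality six-nine:
Root: G♯
Major 3rd (3rd): B♯
Perfect 5th (5th): D♯
Major 6th (6th): E♯
Major 9th (9th): A♯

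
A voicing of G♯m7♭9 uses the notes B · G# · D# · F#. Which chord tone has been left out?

A

The full G♯m7♭9 chord is G#, B, D#, F#, A.
Comparing with the voicing, the minor 9th (9th) — A — is absent.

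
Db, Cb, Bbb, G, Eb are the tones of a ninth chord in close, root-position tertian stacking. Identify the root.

Stacking in thirds gives Cb – Eb – G – Bbb – Db, so Cb is the root — Cb dominant ninth sharp five.

Cb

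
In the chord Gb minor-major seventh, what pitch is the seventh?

Gb minor-major seventh is built on Gb; its 7th is a major 7th above the root.
A seventh above G uses the letter F, and the major 7th above Gb is F.

F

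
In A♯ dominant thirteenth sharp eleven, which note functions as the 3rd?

Root of A♯ dominant thirteenth sharp eleven = A#. The 3rd is a major 3rd: A# up a major 3rd → C##.

C##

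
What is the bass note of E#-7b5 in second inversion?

E#-7b5 = E#–G#–B–D#. Second inversion → fifth in the bass = B.

B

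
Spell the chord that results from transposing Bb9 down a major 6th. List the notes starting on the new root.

Db, F, Ab, Cb, Eb

A major 6th down from Bb is Db, so the new chord is Db dominant ninth.
root → Db
3rd (major 3rd) → F
5th (perfect 5th) → Ab
7th (minor 7th) → Cb
9th (major 9th) → Eb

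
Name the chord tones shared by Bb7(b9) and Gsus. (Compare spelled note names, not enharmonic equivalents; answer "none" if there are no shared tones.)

D

Bb7(b9): Bb D F Ab Cb
Gsus: G C D
Common to both → D.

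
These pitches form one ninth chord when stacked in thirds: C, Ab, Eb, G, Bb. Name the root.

Ab

Arranged so that each adjacent pair is a third by letter name: Ab – C – Eb – G – Bb.
The bottom of that stack, Ab, is the root (this is Ab major ninth).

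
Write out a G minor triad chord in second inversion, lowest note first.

D G Bb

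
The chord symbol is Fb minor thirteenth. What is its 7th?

E-double-flat

Fb minor thirteenth is built on F-flat; its 7th is a minor 7th above the root.
A seventh above F uses the letter E, and the minor 7th above F-flat is E-double-flat.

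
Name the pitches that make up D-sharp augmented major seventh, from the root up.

D#  F##  A##  C##

D-sharp augmented major seventh: augmented major seventh on D#.
D# — root
F## — major 3rd
A## — augmented 5th
C## — major 7th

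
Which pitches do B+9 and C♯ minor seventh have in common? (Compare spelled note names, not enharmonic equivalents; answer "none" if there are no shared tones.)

B+9 = B, D#, F##, A, C#.
C♯ minor seventh = C#, E, G#, B.
Shared: B, C#.

B, C#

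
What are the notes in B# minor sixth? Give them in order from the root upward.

B-sharp, D-sharp, F-double-sharp, G-double-sharp

Root B-sharp, quality minor sixth:
- root: B-sharp
- minor 3rd: D-sharp
- perfect 5th: F-double-sharp
- major 6th: G-double-sharp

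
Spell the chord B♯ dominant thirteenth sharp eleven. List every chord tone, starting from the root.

B♯ dominant thirteenth sharp eleven is a dominant thirteenth sharp eleven built on B#.
- root: B#
- major 3rd: D##
- perfect 5th: F##
- minor 7th: A#
- major 9th: C##
- augmented 11th: E##
- major 13th: G##

B#, D##, F##, A#, C##, E##, G##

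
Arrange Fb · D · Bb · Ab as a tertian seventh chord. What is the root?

Bb

Arranged so that each adjacent pair is a third by letter name: Bb – D – Fb – Ab.
The bottom of that stack, Bb, is the root (this is Bb dominant seventh flat five).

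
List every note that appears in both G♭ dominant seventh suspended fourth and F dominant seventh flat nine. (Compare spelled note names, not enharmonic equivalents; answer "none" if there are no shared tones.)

G♭ dominant seventh suspended fourth: G-flat C-flat D-flat F-flat
F dominant seventh flat nine: F A C E-flat G-flat
Common to both → G-flat.

G-flat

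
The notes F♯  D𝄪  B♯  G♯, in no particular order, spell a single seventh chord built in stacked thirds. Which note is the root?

G♯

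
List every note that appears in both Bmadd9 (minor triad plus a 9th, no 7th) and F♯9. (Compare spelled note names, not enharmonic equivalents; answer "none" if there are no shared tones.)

Bmadd9 = B, D, F#, C#.
F♯9 = F#, A#, C#, E, G#.
Shared: F#, C#.

F#, C#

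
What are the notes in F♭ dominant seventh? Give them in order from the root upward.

F-flat, A-flat, C-flat, E-double-flat

Root F-flat, quality dominant seventh:
Root: F-flat
Major 3rd (3rd): A-flat
Perfect 5th (5th): C-flat
Minor 7th (7th): E-double-flat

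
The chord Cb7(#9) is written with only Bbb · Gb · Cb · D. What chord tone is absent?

Eb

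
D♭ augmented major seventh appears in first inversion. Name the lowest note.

D♭ augmented major seventh in root position is Db–F–A–C.
First inversion places the third in the bass, which is F.

F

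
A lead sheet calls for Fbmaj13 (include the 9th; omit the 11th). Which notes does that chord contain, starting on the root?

Fb, Ab, Cb, Eb, Gb, Db

Fbmaj13 is a major thirteenth built on Fb.
Root: Fb
Major 3rd (3rd): Ab
Perfect 5th (5th): Cb
Major 7th (7th): Eb
Major 9th (9th): Gb
Major 13th (13th): Db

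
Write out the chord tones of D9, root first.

D9 is a dominant ninth built on D.
root → D
3rd (major 3rd) → F♯
5th (perfect 5th) → A
7th (minor 7th) → C
9th (major 9th) → E

D F♯ A C E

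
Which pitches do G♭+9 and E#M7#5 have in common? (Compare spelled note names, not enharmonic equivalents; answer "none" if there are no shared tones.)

none

G♭+9 = Gb, Bb, D, Fb, Ab.
E#M7#5 = E#, G##, B##, D##.
Shared: none.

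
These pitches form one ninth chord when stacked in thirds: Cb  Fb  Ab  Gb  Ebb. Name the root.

Arranged so that each adjacent pair is a third by letter name: Fb – Ab – Cb – Ebb – Gb.
The bottom of that stack, Fb, is the root (this is Fb dominant ninth).

Fb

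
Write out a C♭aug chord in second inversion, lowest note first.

G – Cb – Eb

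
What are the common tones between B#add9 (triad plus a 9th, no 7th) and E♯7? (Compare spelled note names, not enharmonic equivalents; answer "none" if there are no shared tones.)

B#add9 = B#, D##, F##, C##.
E♯7 = E#, G##, B#, D#.
Shared: B#.

B#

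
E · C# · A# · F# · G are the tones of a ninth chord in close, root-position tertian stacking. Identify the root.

F#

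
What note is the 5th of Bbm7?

Bbm7 is built on Bb; its 5th is a perfect 5th above the root.
A fifth above B uses the letter F, and the perfect 5th above Bb is F.

F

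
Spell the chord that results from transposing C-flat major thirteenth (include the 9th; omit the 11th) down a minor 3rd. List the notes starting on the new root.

C♭ down a minor 3rd → A♭. New chord: A♭ major thirteenth.
- root: A♭
- major 3rd: C
- perfect 5th: E♭
- major 7th: G
- major 9th: B♭
- major 13th: F

A♭, C, E♭, G, B♭, F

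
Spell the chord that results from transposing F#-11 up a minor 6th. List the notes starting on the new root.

Transposed root: F# → D (minor 6th up). So we spell D minor eleventh:
- root: D
- minor 3rd: F
- perfect 5th: A
- minor 7th: C
- major 9th: E
- perfect 11th: G

D – F – A – C – E – G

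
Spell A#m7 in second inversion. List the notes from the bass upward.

E# G# A# C#

In root position, A#m7 is A#–C#–E#–G#.
Second inversion puts the fifth (E#) in the bass.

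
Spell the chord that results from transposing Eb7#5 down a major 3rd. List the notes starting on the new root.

C♭  E♭  G  B𝄫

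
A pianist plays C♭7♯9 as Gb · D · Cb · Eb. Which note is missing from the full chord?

The full C♭7♯9 chord is Cb, Eb, Gb, Bbb, D.
Comparing with the voicing, the minor 7th (7th) — Bbb — is absent.

Bbb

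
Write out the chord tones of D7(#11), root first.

Root D, quality dominant seventh sharp eleven:
root → D
3rd (major 3rd) → F#
5th (perfect 5th) → A
7th (minor 7th) → C
11th (augmented 11th) → G#

D  F#  A  C  G#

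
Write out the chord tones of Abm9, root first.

Abm9 is a minor ninth built on A♭.
root → A♭
3rd (minor 3rd) → C♭
5th (perfect 5th) → E♭
7th (minor 7th) → G♭
9th (major 9th) → B♭

A♭ C♭ E♭ G♭ B♭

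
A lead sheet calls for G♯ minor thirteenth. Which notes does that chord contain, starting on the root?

G♯ minor thirteenth is a minor thirteenth built on G#.
G# — root
B — minor 3rd
D# — perfect 5th
F# — minor 7th
A# — major 9th
C# — perfect 11th
E# — major 13th

G#, B, D#, F#, A#, C#, E#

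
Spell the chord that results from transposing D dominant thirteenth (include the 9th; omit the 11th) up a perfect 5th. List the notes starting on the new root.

A  C♯  E  G  B  F♯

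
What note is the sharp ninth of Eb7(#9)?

F#

Root of Eb7(#9) = Eb. The 9th is an augmented 9th: Eb up an augmented 9th → F#.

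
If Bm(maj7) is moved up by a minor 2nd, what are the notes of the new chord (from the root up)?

A minor 2nd up from B is C, so the new chord is C minor-major seventh.
C — root
Eb — minor 3rd
G — perfect 5th
B — major 7th

C, Eb, G, B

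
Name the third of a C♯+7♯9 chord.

E#

Root of C♯+7♯9 = C#. The 3rd is a major 3rd: C# up a major 3rd → E#.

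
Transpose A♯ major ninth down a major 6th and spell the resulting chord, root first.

A-sharp down a major 6th → C-sharp. New chord: C-sharp major ninth.
- root: C-sharp
- major 3rd: E-sharp
- perfect 5th: G-sharp
- major 7th: B-sharp
- major 9th: D-sharp

C-sharp  E-sharp  G-sharp  B-sharp  D-sharp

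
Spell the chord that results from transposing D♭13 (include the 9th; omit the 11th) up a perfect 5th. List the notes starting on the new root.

Ab – C – Eb – Gb – Bb – F

Db up a perfect 5th → Ab. New chord: Ab dominant thirteenth.
Root: Ab
Major 3rd (3rd): C
Perfect 5th (5th): Eb
Minor 7th (7th): Gb
Major 9th (9th): Bb
Major 13th (13th): F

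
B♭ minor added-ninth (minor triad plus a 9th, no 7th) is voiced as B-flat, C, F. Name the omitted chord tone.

D-flat

B♭ minor added-ninth = B-flat, D-flat, F, C. The voicing lacks the 3rd (minor 3rd), D-flat.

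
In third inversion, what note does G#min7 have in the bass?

G#min7 in root position is G#–B–D#–F#.
Third inversion places the seventh in the bass, which is F#.

F#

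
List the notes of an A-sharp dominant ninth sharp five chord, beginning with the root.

Root A♯, quality dominant ninth sharp five:
- root: A♯
- major 3rd: C𝄪
- augmented 5th: E𝄪
- minor 7th: G♯
- major 9th: B♯

A♯, C𝄪, E𝄪, G♯, B♯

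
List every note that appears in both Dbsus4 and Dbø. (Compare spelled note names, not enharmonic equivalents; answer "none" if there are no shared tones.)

Db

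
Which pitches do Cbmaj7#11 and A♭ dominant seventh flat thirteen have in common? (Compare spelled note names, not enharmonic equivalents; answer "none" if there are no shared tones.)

Cbmaj7#11: C♭ E♭ G♭ B♭ F
A♭ dominant seventh flat thirteen: A♭ C E♭ G♭ F♭
Common to both → E♭, G♭.

E♭, G♭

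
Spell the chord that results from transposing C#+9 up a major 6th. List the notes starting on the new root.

A♯  C𝄪  E𝄪  G♯  B♯

A major 6th up from C♯ is A♯, so the new chord is A♯ dominant ninth sharp five.
Root: A♯
Major 3rd (3rd): C𝄪
Augmented 5th (5th): E𝄪
Minor 7th (7th): G♯
Major 9th (9th): B♯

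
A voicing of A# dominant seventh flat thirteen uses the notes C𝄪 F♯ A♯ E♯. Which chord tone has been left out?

G♯

A# dominant seventh flat thirteen = A♯, C𝄪, E♯, G♯, F♯. The voicing lacks the 7th (minor 7th), G♯.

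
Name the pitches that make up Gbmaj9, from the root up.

Gb – Bb – Db – F – Ab

Root Gb, quality major ninth:
Gb — root
Bb — major 3rd
Db — perfect 5th
F — major 7th
Ab — major 9th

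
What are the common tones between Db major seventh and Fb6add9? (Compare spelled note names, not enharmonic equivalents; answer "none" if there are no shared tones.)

Db major seventh: D♭ F A♭ C
Fb6add9: F♭ A♭ C♭ D♭ G♭
Common to both → D♭, A♭.

D♭ A♭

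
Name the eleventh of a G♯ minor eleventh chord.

G♯ minor eleventh is built on G-sharp; its 11th is a perfect 11th above the root.
A fourth above G uses the letter C, and the perfect 11th above G-sharp is C-sharp.

C-sharp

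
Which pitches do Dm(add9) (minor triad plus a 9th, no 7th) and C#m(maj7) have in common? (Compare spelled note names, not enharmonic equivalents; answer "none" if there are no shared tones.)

E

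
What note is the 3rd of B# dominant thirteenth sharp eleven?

D##

B# dominant thirteenth sharp eleven is built on B#; its 3rd is a major 3rd above the root.
A third above B uses the letter D, and the major 3rd above B# is D##.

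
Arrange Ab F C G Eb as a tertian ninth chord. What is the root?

Arranged so that each adjacent pair is a third by letter name: F – Ab – C – Eb – G.
The bottom of that stack, F, is the root (this is F minor ninth).

F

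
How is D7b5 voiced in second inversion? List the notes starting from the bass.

Ab, C, D, F#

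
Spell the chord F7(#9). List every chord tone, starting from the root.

F7(#9) is a dominant seventh sharp nine built on F.
- root: F
- major 3rd: A
- perfect 5th: C
- minor 7th: Eb
- augmented 9th: G#

F  A  C  Eb  G#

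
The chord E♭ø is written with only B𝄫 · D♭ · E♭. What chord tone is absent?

G♭

E♭ø = E♭, G♭, B𝄫, D♭. The voicing lacks the 3rd (minor 3rd), G♭.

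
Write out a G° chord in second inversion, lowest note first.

Db  G  Bb

G° = G–Bb–Db; second inversion → fifth (Db) lowest.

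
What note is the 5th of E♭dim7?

Bbb

E♭dim7 is built on Eb; its 5th is a diminished 5th above the root.
A fifth above E uses the letter B, and the diminished 5th above Eb is Bbb.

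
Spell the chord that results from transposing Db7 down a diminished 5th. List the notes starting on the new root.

G  B  D  F

Db down a diminished 5th → G. New chord: G dominant seventh.
root → G
3rd (major 3rd) → B
5th (perfect 5th) → D
7th (minor 7th) → F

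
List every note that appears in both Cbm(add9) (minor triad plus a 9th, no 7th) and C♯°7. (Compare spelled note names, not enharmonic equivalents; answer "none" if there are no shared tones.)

none

Cbm(add9) = Cb, Ebb, Gb, Db.
C♯°7 = C#, E, G, Bb.
Shared: none.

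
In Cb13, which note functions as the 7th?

Cb13 is built on Cb; its 7th is a minor 7th above the root.
A seventh above C uses the letter B, and the minor 7th above Cb is Bbb.

Bbb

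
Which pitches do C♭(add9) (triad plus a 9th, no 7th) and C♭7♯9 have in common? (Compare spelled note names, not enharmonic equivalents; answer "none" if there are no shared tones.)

C♭ – E♭ – G♭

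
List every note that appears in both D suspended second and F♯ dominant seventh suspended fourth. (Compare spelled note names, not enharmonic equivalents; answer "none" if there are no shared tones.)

D suspended second = D, E, A.
F♯ dominant seventh suspended fourth = F-sharp, B, C-sharp, E.
Shared: E.

E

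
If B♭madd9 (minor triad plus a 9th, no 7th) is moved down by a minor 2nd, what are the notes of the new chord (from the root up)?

A  C  E  B

Transposed root: Bb → A (minor 2nd down). So we spell A minor added-ninth:
Root: A
Minor 3rd (3rd): C
Perfect 5th (5th): E
Major 9th (9th): B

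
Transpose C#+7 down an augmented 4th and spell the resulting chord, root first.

C# down an augmented 4th → G. New chord: G augmented seventh.
G — root
B — major 3rd
D# — augmented 5th
F — minor 7th

G B D# F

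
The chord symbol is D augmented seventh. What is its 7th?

C

D augmented seventh is built on D; its 7th is a minor 7th above the root.
A seventh above D uses the letter C, and the minor 7th above D is C.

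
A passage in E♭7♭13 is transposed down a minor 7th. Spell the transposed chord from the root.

F A C Eb Db

Transposed root: Eb → F (minor 7th down). So we spell F dominant seventh flat thirteen:
Root: F
Major 3rd (3rd): A
Perfect 5th (5th): C
Minor 7th (7th): Eb
Minor 13th (13th): Db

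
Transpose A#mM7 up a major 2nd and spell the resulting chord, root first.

A major 2nd up from A# is B#, so the new chord is B# minor-major seventh.
Root: B#
Minor 3rd (3rd): D#
Perfect 5th (5th): F##
Major 7th (7th): A##

B# – D# – F## – A##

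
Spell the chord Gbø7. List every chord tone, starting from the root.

Gb – Bbb – Dbb – Fb

Root Gb, quality half-diminished seventh:
root → Gb
3rd (minor 3rd) → Bbb
5th (diminished 5th) → Dbb
7th (minor 7th) → Fb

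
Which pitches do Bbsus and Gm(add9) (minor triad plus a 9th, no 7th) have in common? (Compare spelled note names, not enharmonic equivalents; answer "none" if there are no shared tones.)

Bb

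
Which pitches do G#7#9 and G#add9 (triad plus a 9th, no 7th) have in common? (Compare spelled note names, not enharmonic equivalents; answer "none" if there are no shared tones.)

G#7#9 = G#, B#, D#, F#, A##.
G#add9 = G#, B#, D#, A#.
Shared: G#, B#, D#.

G#, B#, D#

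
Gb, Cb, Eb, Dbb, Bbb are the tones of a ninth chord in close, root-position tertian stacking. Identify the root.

Cb

Arranged so that each adjacent pair is a third by letter name: Cb – Eb – Gb – Bbb – Dbb.
The bottom of that stack, Cb, is the root (this is Cb dominant seventh flat nine).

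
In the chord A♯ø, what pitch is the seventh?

A♯ø is built on A#; its 7th is a minor 7th above the root.
A seventh above A uses the letter G, and the minor 7th above A# is G#.

G#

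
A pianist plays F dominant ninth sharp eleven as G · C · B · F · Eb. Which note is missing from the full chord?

A

The full F dominant ninth sharp eleven chord is F, A, C, Eb, G, B.
Comparing with the voicing, the major 3rd (3rd) — A — is absent.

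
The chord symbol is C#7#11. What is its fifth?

G#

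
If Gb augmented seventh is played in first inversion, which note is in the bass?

B-flat

Gb augmented seventh = G-flat–B-flat–D–F-flat. First inversion → third in the bass = B-flat.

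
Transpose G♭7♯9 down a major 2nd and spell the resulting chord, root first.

Fb, Ab, Cb, Ebb, G

Gb down a major 2nd → Fb. New chord: Fb dominant seventh sharp nine.
Fb — root
Ab — major 3rd
Cb — perfect 5th
Ebb — minor 7th
G — augmented 9th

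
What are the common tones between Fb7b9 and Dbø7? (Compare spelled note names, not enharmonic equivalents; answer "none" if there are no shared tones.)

F♭ C♭

Fb7b9: F♭ A♭ C♭ E𝄫 G𝄫
Dbø7: D♭ F♭ A𝄫 C♭
Common to both → F♭, C♭.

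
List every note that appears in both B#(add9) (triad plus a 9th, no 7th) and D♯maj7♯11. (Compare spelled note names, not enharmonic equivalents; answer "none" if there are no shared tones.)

F𝄪, C𝄪

B#(add9) = B♯, D𝄪, F𝄪, C𝄪.
D♯maj7♯11 = D♯, F𝄪, A♯, C𝄪, G𝄪.
Shared: F𝄪, C𝄪.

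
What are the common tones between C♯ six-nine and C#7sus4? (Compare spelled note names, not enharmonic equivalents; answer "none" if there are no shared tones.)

C♯ six-nine = C#, E#, G#, A#, D#.
C#7sus4 = C#, F#, G#, B.
Shared: C#, G#.

C# G#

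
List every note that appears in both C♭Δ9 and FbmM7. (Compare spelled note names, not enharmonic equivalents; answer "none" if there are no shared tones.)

C♭Δ9: Cb Eb Gb Bb Db
FbmM7: Fb Abb Cb Eb
Common to both → Cb, Eb.

Cb  Eb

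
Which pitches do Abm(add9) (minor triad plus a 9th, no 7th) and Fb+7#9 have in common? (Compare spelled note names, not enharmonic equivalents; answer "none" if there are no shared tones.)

Ab

Abm(add9): Ab Cb Eb Bb
Fb+7#9: Fb Ab C Ebb G
Common to both → Ab.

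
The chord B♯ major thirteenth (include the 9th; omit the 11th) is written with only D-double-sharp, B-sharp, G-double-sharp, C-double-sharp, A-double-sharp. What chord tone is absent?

F-double-sharp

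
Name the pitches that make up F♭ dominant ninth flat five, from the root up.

F-flat, A-flat, C-double-flat, E-double-flat, G-flat

F♭ dominant ninth flat five: dominant ninth flat five on F-flat.
root → F-flat
3rd (major 3rd) → A-flat
5th (diminished 5th) → C-double-flat
7th (minor 7th) → E-double-flat
9th (major 9th) → G-flat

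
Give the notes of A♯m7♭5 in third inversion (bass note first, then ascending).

A♯m7♭5 = A#–C#–E–G#; third inversion → seventh (G#) lowest.

G#, A#, C#, E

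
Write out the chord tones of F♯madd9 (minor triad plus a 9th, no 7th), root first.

F♯madd9: minor added-ninth on F#.
Root: F#
Minor 3rd (3rd): A
Perfect 5th (5th): C#
Major 9th (9th): G#

F#  A  C#  G#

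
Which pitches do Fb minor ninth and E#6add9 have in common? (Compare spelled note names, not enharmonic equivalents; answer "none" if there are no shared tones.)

Fb minor ninth = F♭, A𝄫, C♭, E𝄫, G♭.
E#6add9 = E♯, G𝄪, B♯, C𝄪, F𝄪.
Shared: none.

none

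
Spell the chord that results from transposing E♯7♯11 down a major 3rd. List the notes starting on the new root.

C#, E#, G#, B, F##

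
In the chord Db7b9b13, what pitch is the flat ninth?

E𝄫

Db7b9b13 is built on D♭; its 9th is a minor 9th above the root.
A second above D uses the letter E, and the minor 9th above D♭ is E𝄫.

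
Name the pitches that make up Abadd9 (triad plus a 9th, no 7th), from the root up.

Abadd9: added-ninth on Ab.
Ab — root
C — major 3rd
Eb — perfect 5th
Bb — major 9th

Ab, C, Eb, Bb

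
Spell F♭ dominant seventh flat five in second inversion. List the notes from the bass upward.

In root position, F♭ dominant seventh flat five is Fb–Ab–Cbb–Ebb.
Second inversion puts the fifth (Cbb) in the bass.

Cbb – Ebb – Fb – Ab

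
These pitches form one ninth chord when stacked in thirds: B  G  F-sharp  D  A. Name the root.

Arranged so that each adjacent pair is a third by letter name: G – B – D – F-sharp – A.
The bottom of that stack, G, is the root (this is G major ninth).

G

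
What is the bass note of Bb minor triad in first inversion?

D-flat

Bb minor triad in root position is B-flat–D-flat–F.
First inversion places the third in the bass, which is D-flat.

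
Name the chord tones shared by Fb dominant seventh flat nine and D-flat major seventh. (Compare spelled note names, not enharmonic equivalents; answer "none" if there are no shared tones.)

A-flat

Fb dominant seventh flat nine: F-flat A-flat C-flat E-double-flat G-double-flat
D-flat major seventh: D-flat F A-flat C
Common to both → A-flat.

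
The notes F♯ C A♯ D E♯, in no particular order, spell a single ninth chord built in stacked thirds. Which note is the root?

D

Stacking in thirds gives D – F♯ – A♯ – C – E♯, so D is the root — D dominant seventh sharp nine sharp five.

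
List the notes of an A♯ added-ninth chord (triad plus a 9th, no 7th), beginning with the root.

A# C## E# B#

A♯ added-ninth: added-ninth on A#.
root → A#
3rd (major 3rd) → C##
5th (perfect 5th) → E#
9th (major 9th) → B#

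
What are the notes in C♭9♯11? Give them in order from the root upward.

Cb Eb Gb Bbb Db F

C♭9♯11: dominant ninth sharp eleven on Cb.
Cb — root
Eb — major 3rd
Gb — perfect 5th
Bbb — minor 7th
Db — major 9th
F — augmented 11th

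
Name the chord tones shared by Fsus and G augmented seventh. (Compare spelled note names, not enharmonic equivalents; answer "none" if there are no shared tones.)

F

Fsus = F, Bb, C.
G augmented seventh = G, B, D#, F.
Shared: F.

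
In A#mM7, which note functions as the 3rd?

C#

A#mM7 is built on A#; its 3rd is a minor 3rd above the root.
A third above A uses the letter C, and the minor 3rd above A# is C#.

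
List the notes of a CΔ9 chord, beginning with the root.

Root C, quality major ninth:
root → C
3rd (major 3rd) → E
5th (perfect 5th) → G
7th (major 7th) → B
9th (major 9th) → D

C E G B D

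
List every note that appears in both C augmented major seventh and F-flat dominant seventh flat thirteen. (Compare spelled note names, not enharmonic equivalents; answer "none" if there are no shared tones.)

C augmented major seventh = C, E, G-sharp, B.
F-flat dominant seventh flat thirteen = F-flat, A-flat, C-flat, E-double-flat, D-double-flat.
Shared: none.

none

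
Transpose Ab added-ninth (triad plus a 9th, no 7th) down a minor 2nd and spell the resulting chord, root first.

Transposed root: A-flat → G (minor 2nd down). So we spell G added-ninth:
G — root
B — major 3rd
D — perfect 5th
A — major 9th

G – B – D – A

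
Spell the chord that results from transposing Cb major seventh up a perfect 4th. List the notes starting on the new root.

F-flat, A-flat, C-flat, E-flat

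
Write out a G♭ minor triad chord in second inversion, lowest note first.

D♭  G♭  B𝄫

In root position, G♭ minor triad is G♭–B𝄫–D♭.
Second inversion puts the fifth (D♭) in the bass.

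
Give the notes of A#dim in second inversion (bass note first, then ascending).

In root position, A#dim is A#–C#–E.
Second inversion puts the fifth (E) in the bass.

E, A#, C#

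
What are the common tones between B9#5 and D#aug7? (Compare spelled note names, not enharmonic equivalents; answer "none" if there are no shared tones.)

D#  F##  C#

B9#5 = B, D#, F##, A, C#.
D#aug7 = D#, F##, A##, C#.
Shared: D#, F##, C#.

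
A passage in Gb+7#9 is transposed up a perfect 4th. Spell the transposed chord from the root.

Transposed root: G♭ → C♭ (perfect 4th up). So we spell C♭ dominant seventh sharp nine sharp five:
root → C♭
3rd (major 3rd) → E♭
5th (augmented 5th) → G
7th (minor 7th) → B𝄫
9th (augmented 9th) → D

C♭ – E♭ – G – B𝄫 – D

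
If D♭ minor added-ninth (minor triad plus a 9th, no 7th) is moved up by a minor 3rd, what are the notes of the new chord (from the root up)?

Fb – Abb – Cb – Gb

Db up a minor 3rd → Fb. New chord: Fb minor added-ninth.
- root: Fb
- minor 3rd: Abb
- perfect 5th: Cb
- major 9th: Gb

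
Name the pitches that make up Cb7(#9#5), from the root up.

Cb – Eb – G – Bbb – D

Cb7(#9#5): dominant seventh sharp nine sharp five on Cb.
- root: Cb
- major 3rd: Eb
- augmented 5th: G
- minor 7th: Bbb
- augmented 9th: D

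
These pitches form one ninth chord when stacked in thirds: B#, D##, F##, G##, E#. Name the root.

Stacking in thirds gives E# – G## – B# – D## – F##, so E# is the root — E# major ninth.

E#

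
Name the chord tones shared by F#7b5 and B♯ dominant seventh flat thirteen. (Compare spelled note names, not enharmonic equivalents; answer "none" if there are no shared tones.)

F#7b5 = F#, A#, C, E.
B♯ dominant seventh flat thirteen = B#, D##, F##, A#, G#.
Shared: A#.

A#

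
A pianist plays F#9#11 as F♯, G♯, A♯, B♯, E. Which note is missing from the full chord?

The full F#9#11 chord is F♯, A♯, C♯, E, G♯, B♯.
Comparing with the voicing, the perfect 5th (5th) — C♯ — is absent.

C♯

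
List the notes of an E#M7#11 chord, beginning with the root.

E#M7#11 is a major seventh sharp eleven built on E♯.
Root: E♯
Major 3rd (3rd): G𝄪
Perfect 5th (5th): B♯
Major 7th (7th): D𝄪
Augmented 11th (11th): A𝄪

E♯, G𝄪, B♯, D𝄪, A𝄪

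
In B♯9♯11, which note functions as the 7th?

A#

B♯9♯11 is built on B#; its 7th is a minor 7th above the root.
A seventh above B uses the letter A, and the minor 7th above B# is A#.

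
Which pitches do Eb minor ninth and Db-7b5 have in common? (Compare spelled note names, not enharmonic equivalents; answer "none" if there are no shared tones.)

Db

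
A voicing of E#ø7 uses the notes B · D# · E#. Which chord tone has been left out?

The full E#ø7 chord is E#, G#, B, D#.
Comparing with the voicing, the minor 3rd (3rd) — G# — is absent.

G#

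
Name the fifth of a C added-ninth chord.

C added-ninth is built on C; its 5th is a perfect 5th above the root.
A fifth above C uses the letter G, and the perfect 5th above C is G.

G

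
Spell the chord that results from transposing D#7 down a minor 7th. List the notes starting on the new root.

E#, G##, B#, D#

A minor 7th down from D# is E#, so the new chord is E# dominant seventh.
- root: E#
- major 3rd: G##
- perfect 5th: B#
- minor 7th: D#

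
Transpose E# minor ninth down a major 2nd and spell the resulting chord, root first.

E-sharp down a major 2nd → D-sharp. New chord: D-sharp minor ninth.
Root: D-sharp
Minor 3rd (3rd): F-sharp
Perfect 5th (5th): A-sharp
Minor 7th (7th): C-sharp
Major 9th (9th): E-sharp

D-sharp, F-sharp, A-sharp, C-sharp, E-sharp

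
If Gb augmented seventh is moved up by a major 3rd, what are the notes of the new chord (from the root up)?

A major 3rd up from G-flat is B-flat, so the new chord is B-flat augmented seventh.
- root: B-flat
- major 3rd: D
- augmented 5th: F-sharp
- minor 7th: A-flat

B-flat D F-sharp A-flat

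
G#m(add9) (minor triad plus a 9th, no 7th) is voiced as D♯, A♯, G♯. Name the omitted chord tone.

B

The full G#m(add9) chord is G♯, B, D♯, A♯.
Comparing with the voicing, the minor 3rd (3rd) — B — is absent.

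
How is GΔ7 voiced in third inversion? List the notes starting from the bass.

In root position, GΔ7 is G–B–D–F#.
Third inversion puts the seventh (F#) in the bass.

F#  G  B  D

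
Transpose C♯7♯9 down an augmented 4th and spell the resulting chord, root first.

G – B – D – F – A#

An augmented 4th down from C# is G, so the new chord is G dominant seventh sharp nine.
G — root
B — major 3rd
D — perfect 5th
F — minor 7th
A# — augmented 9th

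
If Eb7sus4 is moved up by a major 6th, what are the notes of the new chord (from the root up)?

C, F, G, B♭

Transposed root: E♭ → C (major 6th up). So we spell C dominant seventh suspended fourth:
Root: C
Perfect 4th (4th): F
Perfect 5th (5th): G
Minor 7th (7th): B♭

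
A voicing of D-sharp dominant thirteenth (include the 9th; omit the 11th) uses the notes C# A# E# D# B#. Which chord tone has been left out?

F##

D-sharp dominant thirteenth = D#, F##, A#, C#, E#, B#. The voicing lacks the 3rd (major 3rd), F##.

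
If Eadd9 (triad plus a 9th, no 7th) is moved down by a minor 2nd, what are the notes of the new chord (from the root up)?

D#, F##, A#, E#

Transposed root: E → D# (minor 2nd down). So we spell D# added-ninth:
- root: D#
- major 3rd: F##
- perfect 5th: A#
- major 9th: E#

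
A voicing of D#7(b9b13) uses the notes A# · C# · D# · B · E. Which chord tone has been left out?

F##

D#7(b9b13) = D#, F##, A#, C#, E, B. The voicing lacks the 3rd (major 3rd), F##.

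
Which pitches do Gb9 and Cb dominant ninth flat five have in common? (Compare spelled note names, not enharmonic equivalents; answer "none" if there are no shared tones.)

Db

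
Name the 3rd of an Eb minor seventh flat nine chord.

G-flat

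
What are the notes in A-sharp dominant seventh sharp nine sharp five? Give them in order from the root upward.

A♯ C𝄪 E𝄪 G♯ B𝄪

A-sharp dominant seventh sharp nine sharp five: dominant seventh sharp nine sharp five on A♯.
root → A♯
3rd (major 3rd) → C𝄪
5th (augmented 5th) → E𝄪
7th (minor 7th) → G♯
9th (augmented 9th) → B𝄪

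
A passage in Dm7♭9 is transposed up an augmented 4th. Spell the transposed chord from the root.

G♯, B, D♯, F♯, A

Transposed root: D → G♯ (augmented 4th up). So we spell G♯ minor seventh flat nine:
root → G♯
3rd (minor 3rd) → B
5th (perfect 5th) → D♯
7th (minor 7th) → F♯
9th (minor 9th) → A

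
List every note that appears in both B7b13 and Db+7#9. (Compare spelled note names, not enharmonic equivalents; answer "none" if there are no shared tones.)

A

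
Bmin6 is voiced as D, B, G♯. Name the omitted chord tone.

Bmin6 = B, D, F♯, G♯. The voicing lacks the 5th (perfect 5th), F♯.

F♯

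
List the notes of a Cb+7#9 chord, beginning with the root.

Cb – Eb – G – Bbb – D

Cb+7#9 is a dominant seventh sharp nine sharp five built on Cb.
root → Cb
3rd (major 3rd) → Eb
5th (augmented 5th) → G
7th (minor 7th) → Bbb
9th (augmented 9th) → D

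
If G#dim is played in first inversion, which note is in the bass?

G#dim in root position is G#–B–D.
First inversion places the third in the bass, which is B.

B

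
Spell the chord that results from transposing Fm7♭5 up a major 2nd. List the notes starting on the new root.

A major 2nd up from F is G, so the new chord is G half-diminished seventh.
G — root
Bb — minor 3rd
Db — diminished 5th
F — minor 7th

G  Bb  Db  F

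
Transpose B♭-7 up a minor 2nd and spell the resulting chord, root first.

Transposed root: Bb → Cb (minor 2nd up). So we spell Cb minor seventh:
Root: Cb
Minor 3rd (3rd): Ebb
Perfect 5th (5th): Gb
Minor 7th (7th): Bbb

Cb Ebb Gb Bbb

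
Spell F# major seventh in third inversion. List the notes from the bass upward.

In root position, F# major seventh is F-sharp–A-sharp–C-sharp–E-sharp.
Third inversion puts the seventh (E-sharp) in the bass.

E-sharp F-sharp A-sharp C-sharp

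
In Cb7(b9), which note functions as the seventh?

Cb7(b9) is built on C♭; its 7th is a minor 7th above the root.
A seventh above C uses the letter B, and the minor 7th above C♭ is B𝄫.

B𝄫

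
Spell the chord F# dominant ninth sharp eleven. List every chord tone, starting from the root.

F# – A# – C# – E – G# – B#

Root F#, quality dominant ninth sharp eleven:
Root: F#
Major 3rd (3rd): A#
Perfect 5th (5th): C#
Minor 7th (7th): E
Major 9th (9th): G#
Augmented 11th (11th): B#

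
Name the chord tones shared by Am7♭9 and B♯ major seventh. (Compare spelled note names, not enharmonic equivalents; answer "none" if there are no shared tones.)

none

Am7♭9 = A, C, E, G, Bb.
B♯ major seventh = B#, D##, F##, A##.
Shared: none.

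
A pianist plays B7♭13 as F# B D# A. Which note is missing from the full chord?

The full B7♭13 chord is B, D#, F#, A, G.
Comparing with the voicing, the minor 13th (13th) — G — is absent.

G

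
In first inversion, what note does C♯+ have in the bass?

C♯+ = C♯–E♯–G𝄪. First inversion → third in the bass = E♯.

E♯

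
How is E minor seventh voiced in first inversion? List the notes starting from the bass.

G, B, D, E

In root position, E minor seventh is E–G–B–D.
First inversion puts the third (G) in the bass.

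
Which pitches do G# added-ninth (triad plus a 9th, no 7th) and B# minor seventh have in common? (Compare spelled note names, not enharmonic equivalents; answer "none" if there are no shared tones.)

B-sharp  D-sharp  A-sharp

G# added-ninth = G-sharp, B-sharp, D-sharp, A-sharp.
B# minor seventh = B-sharp, D-sharp, F-double-sharp, A-sharp.
Shared: B-sharp, D-sharp, A-sharp.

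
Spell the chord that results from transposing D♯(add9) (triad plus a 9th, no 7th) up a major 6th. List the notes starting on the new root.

B# D## F## C##

Transposed root: D# → B# (major 6th up). So we spell B# added-ninth:
- root: B#
- major 3rd: D##
- perfect 5th: F##
- major 9th: C##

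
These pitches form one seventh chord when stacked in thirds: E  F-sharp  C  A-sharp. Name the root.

F-sharp

Stacking in thirds gives F-sharp – A-sharp – C – E, so F-sharp is the root — F-sharp dominant seventh flat five.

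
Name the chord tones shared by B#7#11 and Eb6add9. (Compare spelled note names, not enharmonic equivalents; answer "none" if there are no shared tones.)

B#7#11 = B♯, D𝄪, F𝄪, A♯, E𝄪.
Eb6add9 = E♭, G, B♭, C, F.
Shared: none.

none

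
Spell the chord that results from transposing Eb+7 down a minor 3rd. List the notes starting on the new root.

Eb down a minor 3rd → C. New chord: C augmented seventh.
C — root
E — major 3rd
G# — augmented 5th
Bb — minor 7th

C – E – G# – Bb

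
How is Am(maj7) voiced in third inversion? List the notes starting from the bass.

Am(maj7) = A–C–E–G#; third inversion → seventh (G#) lowest.

G#, A, C, E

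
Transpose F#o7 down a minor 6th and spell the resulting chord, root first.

A minor 6th down from F♯ is A♯, so the new chord is A♯ diminished seventh.
A♯ — root
C♯ — minor 3rd
E — diminished 5th
G — diminished 7th

A♯ C♯ E G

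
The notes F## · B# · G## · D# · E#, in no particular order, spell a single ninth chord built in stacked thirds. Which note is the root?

E#

Arranged so that each adjacent pair is a third by letter name: E# – G## – B# – D# – F##.
The bottom of that stack, E#, is the root (this is E# dominant ninth).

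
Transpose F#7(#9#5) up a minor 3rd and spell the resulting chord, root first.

A minor 3rd up from F# is A, so the new chord is A dominant seventh sharp nine sharp five.
- root: A
- major 3rd: C#
- augmented 5th: E#
- minor 7th: G
- augmented 9th: B#

A, C#, E#, G, B#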